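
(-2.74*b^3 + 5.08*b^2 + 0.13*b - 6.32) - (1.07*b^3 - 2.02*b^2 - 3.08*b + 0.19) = -3.81*b^3 + 7.1*b^2 + 3.21*b - 6.51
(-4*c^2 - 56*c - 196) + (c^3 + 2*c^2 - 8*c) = c^3 - 2*c^2 - 64*c - 196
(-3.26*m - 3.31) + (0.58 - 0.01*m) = -3.27*m - 2.73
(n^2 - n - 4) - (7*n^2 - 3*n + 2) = -6*n^2 + 2*n - 6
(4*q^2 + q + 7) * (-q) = -4*q^3 - q^2 - 7*q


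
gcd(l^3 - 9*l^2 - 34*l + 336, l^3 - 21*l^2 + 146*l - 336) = l^2 - 15*l + 56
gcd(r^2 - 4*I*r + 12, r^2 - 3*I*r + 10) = r + 2*I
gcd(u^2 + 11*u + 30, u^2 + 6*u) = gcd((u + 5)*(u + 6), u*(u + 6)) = u + 6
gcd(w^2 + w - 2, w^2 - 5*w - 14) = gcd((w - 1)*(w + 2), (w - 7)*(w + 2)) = w + 2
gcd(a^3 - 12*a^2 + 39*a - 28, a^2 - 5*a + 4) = a^2 - 5*a + 4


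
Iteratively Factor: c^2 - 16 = (c - 4)*(c + 4)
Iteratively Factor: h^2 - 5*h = (h)*(h - 5)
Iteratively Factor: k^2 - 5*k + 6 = (k - 2)*(k - 3)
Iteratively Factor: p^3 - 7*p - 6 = (p + 2)*(p^2 - 2*p - 3) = (p - 3)*(p + 2)*(p + 1)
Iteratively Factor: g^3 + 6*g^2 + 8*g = (g)*(g^2 + 6*g + 8) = g*(g + 2)*(g + 4)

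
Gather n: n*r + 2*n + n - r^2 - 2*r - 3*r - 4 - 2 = n*(r + 3) - r^2 - 5*r - 6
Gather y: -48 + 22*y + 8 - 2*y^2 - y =-2*y^2 + 21*y - 40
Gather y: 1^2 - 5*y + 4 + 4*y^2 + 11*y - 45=4*y^2 + 6*y - 40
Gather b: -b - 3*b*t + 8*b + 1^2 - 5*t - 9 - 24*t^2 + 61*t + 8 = b*(7 - 3*t) - 24*t^2 + 56*t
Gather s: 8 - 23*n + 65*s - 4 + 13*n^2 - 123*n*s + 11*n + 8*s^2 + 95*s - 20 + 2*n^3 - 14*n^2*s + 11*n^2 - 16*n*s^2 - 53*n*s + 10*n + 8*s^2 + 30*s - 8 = 2*n^3 + 24*n^2 - 2*n + s^2*(16 - 16*n) + s*(-14*n^2 - 176*n + 190) - 24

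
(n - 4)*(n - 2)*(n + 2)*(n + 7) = n^4 + 3*n^3 - 32*n^2 - 12*n + 112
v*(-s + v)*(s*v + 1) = -s^2*v^2 + s*v^3 - s*v + v^2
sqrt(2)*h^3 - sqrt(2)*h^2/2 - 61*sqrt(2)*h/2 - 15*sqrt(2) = (h - 6)*(h + 5)*(sqrt(2)*h + sqrt(2)/2)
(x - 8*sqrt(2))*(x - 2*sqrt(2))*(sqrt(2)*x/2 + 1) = sqrt(2)*x^3/2 - 9*x^2 + 6*sqrt(2)*x + 32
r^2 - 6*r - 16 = (r - 8)*(r + 2)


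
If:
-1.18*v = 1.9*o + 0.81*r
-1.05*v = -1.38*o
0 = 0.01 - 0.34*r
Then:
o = -0.01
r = 0.03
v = -0.01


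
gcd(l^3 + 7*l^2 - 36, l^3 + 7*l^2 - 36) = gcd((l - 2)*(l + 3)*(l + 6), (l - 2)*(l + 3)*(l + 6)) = l^3 + 7*l^2 - 36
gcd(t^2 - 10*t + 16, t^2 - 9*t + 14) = t - 2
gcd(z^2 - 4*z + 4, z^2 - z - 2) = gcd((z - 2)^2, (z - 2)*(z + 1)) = z - 2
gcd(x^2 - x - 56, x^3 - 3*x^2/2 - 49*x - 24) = x - 8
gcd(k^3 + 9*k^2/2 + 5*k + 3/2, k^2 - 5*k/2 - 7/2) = k + 1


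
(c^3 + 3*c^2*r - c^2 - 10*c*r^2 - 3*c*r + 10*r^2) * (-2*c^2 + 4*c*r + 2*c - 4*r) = -2*c^5 - 2*c^4*r + 4*c^4 + 32*c^3*r^2 + 4*c^3*r - 2*c^3 - 40*c^2*r^3 - 64*c^2*r^2 - 2*c^2*r + 80*c*r^3 + 32*c*r^2 - 40*r^3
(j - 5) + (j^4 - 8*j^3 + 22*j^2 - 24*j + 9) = j^4 - 8*j^3 + 22*j^2 - 23*j + 4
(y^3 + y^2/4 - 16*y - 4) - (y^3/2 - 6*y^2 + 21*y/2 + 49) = y^3/2 + 25*y^2/4 - 53*y/2 - 53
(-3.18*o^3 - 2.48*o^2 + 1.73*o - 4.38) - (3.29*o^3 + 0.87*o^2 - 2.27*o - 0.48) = -6.47*o^3 - 3.35*o^2 + 4.0*o - 3.9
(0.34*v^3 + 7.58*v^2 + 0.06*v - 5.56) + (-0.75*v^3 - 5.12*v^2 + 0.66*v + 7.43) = -0.41*v^3 + 2.46*v^2 + 0.72*v + 1.87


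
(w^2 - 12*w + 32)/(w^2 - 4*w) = (w - 8)/w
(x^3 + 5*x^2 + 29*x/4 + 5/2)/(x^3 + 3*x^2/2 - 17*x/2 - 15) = (x + 1/2)/(x - 3)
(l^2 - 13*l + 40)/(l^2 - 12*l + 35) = (l - 8)/(l - 7)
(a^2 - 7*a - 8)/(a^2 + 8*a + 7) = (a - 8)/(a + 7)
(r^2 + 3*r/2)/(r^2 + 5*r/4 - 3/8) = 4*r/(4*r - 1)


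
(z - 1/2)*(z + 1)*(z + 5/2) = z^3 + 3*z^2 + 3*z/4 - 5/4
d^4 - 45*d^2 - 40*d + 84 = (d - 7)*(d - 1)*(d + 2)*(d + 6)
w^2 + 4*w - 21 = (w - 3)*(w + 7)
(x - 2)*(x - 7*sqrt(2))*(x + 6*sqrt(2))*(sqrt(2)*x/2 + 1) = sqrt(2)*x^4/2 - sqrt(2)*x^3 - 43*sqrt(2)*x^2 - 84*x + 86*sqrt(2)*x + 168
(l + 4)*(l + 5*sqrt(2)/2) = l^2 + 5*sqrt(2)*l/2 + 4*l + 10*sqrt(2)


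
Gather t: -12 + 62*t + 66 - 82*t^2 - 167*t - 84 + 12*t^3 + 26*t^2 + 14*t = 12*t^3 - 56*t^2 - 91*t - 30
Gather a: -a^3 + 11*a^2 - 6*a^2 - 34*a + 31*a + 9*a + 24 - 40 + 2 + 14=-a^3 + 5*a^2 + 6*a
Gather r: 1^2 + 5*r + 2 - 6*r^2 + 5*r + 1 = -6*r^2 + 10*r + 4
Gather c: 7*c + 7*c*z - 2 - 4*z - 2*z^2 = c*(7*z + 7) - 2*z^2 - 4*z - 2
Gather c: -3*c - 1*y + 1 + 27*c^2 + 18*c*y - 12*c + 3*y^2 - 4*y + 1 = 27*c^2 + c*(18*y - 15) + 3*y^2 - 5*y + 2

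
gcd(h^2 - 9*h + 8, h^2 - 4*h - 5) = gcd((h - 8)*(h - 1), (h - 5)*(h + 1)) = 1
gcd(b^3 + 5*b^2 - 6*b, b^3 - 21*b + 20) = b - 1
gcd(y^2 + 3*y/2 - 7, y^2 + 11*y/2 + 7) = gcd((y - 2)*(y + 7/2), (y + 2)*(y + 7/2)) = y + 7/2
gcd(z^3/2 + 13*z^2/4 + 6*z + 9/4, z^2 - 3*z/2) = 1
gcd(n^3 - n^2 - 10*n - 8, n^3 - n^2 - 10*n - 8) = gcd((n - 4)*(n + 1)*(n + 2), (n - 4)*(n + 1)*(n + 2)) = n^3 - n^2 - 10*n - 8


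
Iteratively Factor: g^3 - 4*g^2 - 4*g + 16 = (g - 2)*(g^2 - 2*g - 8) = (g - 2)*(g + 2)*(g - 4)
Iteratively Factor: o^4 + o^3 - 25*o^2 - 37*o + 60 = (o - 5)*(o^3 + 6*o^2 + 5*o - 12) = (o - 5)*(o + 4)*(o^2 + 2*o - 3) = (o - 5)*(o + 3)*(o + 4)*(o - 1)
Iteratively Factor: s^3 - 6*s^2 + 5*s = (s)*(s^2 - 6*s + 5) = s*(s - 1)*(s - 5)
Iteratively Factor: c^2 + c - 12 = (c + 4)*(c - 3)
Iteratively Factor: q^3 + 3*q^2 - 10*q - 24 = (q + 2)*(q^2 + q - 12) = (q + 2)*(q + 4)*(q - 3)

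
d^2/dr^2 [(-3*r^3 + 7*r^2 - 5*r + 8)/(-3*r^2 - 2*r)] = 2*(99*r^3 - 216*r^2 - 144*r - 32)/(r^3*(27*r^3 + 54*r^2 + 36*r + 8))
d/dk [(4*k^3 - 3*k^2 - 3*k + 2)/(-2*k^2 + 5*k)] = (-8*k^4 + 40*k^3 - 21*k^2 + 8*k - 10)/(k^2*(4*k^2 - 20*k + 25))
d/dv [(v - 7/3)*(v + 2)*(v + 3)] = 3*v^2 + 16*v/3 - 17/3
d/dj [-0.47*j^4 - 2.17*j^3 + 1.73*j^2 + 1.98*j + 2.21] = -1.88*j^3 - 6.51*j^2 + 3.46*j + 1.98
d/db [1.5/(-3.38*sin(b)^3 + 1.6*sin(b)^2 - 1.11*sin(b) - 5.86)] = (15.21*sin(b)^2 - 4.8*sin(b) + 1.665)*cos(b)/(3.38*sin(b)^3 - 1.6*sin(b)^2 + 1.11*sin(b) + 5.86)^2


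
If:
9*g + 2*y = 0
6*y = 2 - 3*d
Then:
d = 2/3 - 2*y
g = -2*y/9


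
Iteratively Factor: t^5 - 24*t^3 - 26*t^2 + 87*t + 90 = (t + 3)*(t^4 - 3*t^3 - 15*t^2 + 19*t + 30) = (t - 2)*(t + 3)*(t^3 - t^2 - 17*t - 15) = (t - 5)*(t - 2)*(t + 3)*(t^2 + 4*t + 3) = (t - 5)*(t - 2)*(t + 1)*(t + 3)*(t + 3)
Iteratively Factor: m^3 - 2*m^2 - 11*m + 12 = (m - 4)*(m^2 + 2*m - 3) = (m - 4)*(m + 3)*(m - 1)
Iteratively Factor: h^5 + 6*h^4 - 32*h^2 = (h)*(h^4 + 6*h^3 - 32*h) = h^2*(h^3 + 6*h^2 - 32) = h^2*(h + 4)*(h^2 + 2*h - 8) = h^2*(h + 4)^2*(h - 2)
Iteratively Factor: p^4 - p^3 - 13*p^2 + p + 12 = (p - 1)*(p^3 - 13*p - 12) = (p - 1)*(p + 3)*(p^2 - 3*p - 4) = (p - 1)*(p + 1)*(p + 3)*(p - 4)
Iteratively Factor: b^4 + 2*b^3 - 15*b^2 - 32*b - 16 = (b + 1)*(b^3 + b^2 - 16*b - 16) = (b - 4)*(b + 1)*(b^2 + 5*b + 4) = (b - 4)*(b + 1)^2*(b + 4)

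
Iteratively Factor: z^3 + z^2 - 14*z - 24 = (z + 3)*(z^2 - 2*z - 8) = (z - 4)*(z + 3)*(z + 2)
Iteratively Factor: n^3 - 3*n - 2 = (n - 2)*(n^2 + 2*n + 1) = (n - 2)*(n + 1)*(n + 1)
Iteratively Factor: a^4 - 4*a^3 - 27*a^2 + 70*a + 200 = (a + 2)*(a^3 - 6*a^2 - 15*a + 100) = (a + 2)*(a + 4)*(a^2 - 10*a + 25) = (a - 5)*(a + 2)*(a + 4)*(a - 5)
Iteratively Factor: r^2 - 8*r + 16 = (r - 4)*(r - 4)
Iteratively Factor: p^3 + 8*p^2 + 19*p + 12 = (p + 1)*(p^2 + 7*p + 12) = (p + 1)*(p + 3)*(p + 4)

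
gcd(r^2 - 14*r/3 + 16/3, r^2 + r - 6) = r - 2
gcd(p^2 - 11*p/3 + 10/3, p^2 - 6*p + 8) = p - 2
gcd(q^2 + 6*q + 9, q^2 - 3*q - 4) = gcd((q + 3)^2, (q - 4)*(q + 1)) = 1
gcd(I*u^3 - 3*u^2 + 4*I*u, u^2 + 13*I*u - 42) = 1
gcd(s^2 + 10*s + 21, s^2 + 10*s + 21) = s^2 + 10*s + 21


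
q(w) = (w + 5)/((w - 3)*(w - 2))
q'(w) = 1/((w - 3)*(w - 2)) - (w + 5)/((w - 3)*(w - 2)^2) - (w + 5)/((w - 3)^2*(w - 2)) = (-w^2 - 10*w + 31)/(w^4 - 10*w^3 + 37*w^2 - 60*w + 36)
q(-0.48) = 0.52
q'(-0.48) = 0.48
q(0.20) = 1.03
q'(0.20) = 1.14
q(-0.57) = 0.48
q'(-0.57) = 0.43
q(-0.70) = 0.43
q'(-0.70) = 0.38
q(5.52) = 1.19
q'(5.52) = -0.69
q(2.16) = -53.27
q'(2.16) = 262.10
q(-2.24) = 0.12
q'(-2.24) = 0.10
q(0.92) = 2.64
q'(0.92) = 4.15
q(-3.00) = 0.07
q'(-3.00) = 0.06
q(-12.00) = -0.03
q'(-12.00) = 0.00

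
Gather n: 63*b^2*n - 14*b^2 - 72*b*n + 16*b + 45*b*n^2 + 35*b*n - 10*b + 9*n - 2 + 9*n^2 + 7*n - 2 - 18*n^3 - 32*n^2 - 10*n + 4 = -14*b^2 + 6*b - 18*n^3 + n^2*(45*b - 23) + n*(63*b^2 - 37*b + 6)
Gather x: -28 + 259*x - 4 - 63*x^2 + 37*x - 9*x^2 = -72*x^2 + 296*x - 32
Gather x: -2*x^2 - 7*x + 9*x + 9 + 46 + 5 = -2*x^2 + 2*x + 60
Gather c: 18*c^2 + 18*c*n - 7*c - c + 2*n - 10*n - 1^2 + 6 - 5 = 18*c^2 + c*(18*n - 8) - 8*n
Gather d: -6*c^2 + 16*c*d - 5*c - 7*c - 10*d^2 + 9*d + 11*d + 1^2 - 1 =-6*c^2 - 12*c - 10*d^2 + d*(16*c + 20)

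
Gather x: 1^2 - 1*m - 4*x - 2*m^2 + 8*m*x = -2*m^2 - m + x*(8*m - 4) + 1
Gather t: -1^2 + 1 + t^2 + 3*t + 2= t^2 + 3*t + 2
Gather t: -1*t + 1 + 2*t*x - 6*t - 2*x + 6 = t*(2*x - 7) - 2*x + 7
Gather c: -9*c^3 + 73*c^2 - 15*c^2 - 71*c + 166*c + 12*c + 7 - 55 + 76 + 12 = -9*c^3 + 58*c^2 + 107*c + 40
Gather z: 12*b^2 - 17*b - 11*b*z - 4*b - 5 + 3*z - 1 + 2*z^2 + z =12*b^2 - 21*b + 2*z^2 + z*(4 - 11*b) - 6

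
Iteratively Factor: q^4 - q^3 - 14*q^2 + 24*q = (q + 4)*(q^3 - 5*q^2 + 6*q) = (q - 3)*(q + 4)*(q^2 - 2*q) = q*(q - 3)*(q + 4)*(q - 2)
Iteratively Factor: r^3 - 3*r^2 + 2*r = (r - 2)*(r^2 - r) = (r - 2)*(r - 1)*(r)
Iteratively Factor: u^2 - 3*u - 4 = (u + 1)*(u - 4)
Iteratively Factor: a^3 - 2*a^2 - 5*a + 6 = (a - 3)*(a^2 + a - 2) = (a - 3)*(a - 1)*(a + 2)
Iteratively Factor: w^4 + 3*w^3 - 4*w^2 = (w)*(w^3 + 3*w^2 - 4*w) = w*(w + 4)*(w^2 - w) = w^2*(w + 4)*(w - 1)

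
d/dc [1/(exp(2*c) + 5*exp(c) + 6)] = (-2*exp(c) - 5)*exp(c)/(exp(2*c) + 5*exp(c) + 6)^2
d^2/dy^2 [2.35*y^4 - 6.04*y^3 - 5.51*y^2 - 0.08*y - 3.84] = 28.2*y^2 - 36.24*y - 11.02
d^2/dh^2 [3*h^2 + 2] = 6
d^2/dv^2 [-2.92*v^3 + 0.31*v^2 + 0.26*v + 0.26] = 0.62 - 17.52*v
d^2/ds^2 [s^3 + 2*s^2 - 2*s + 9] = 6*s + 4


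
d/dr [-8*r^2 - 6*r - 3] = -16*r - 6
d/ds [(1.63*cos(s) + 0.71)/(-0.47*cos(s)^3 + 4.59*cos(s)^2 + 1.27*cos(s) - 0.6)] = (-1.5322*cos(s)^3 + 6.4806*cos(s)^2 + 6.5178*cos(s) + 1.8797)*sin(s)/(0.2209*cos(s)^6 - 4.3146*cos(s)^5 + 19.8743*cos(s)^4 + 12.2226*cos(s)^3 - 3.8951*cos(s)^2 - 1.524*cos(s) + 0.36)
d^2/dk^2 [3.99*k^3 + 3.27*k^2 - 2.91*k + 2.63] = 23.94*k + 6.54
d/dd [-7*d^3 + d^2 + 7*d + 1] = -21*d^2 + 2*d + 7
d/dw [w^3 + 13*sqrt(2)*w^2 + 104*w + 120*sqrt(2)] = 3*w^2 + 26*sqrt(2)*w + 104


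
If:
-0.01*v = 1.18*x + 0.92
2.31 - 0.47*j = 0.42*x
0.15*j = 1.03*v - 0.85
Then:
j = 5.62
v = 1.64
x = -0.79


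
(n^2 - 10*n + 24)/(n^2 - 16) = (n - 6)/(n + 4)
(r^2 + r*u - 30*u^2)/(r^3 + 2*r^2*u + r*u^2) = (r^2 + r*u - 30*u^2)/(r*(r^2 + 2*r*u + u^2))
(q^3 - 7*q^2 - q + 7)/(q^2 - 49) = (q^2 - 1)/(q + 7)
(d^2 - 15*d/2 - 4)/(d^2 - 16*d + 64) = (d + 1/2)/(d - 8)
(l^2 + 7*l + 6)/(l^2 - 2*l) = (l^2 + 7*l + 6)/(l*(l - 2))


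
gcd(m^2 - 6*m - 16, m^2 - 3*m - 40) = m - 8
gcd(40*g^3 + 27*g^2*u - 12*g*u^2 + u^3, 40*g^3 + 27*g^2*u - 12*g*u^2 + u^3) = 40*g^3 + 27*g^2*u - 12*g*u^2 + u^3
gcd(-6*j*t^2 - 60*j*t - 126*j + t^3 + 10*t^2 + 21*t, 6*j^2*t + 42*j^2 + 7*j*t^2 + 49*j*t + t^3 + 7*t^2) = t + 7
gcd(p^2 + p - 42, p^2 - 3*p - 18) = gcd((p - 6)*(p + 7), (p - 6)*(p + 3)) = p - 6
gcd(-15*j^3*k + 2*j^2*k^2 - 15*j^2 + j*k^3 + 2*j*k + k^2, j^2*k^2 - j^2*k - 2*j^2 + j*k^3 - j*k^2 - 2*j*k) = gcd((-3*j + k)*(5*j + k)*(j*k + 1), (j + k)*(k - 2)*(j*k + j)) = 1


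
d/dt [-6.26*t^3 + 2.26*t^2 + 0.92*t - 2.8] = -18.78*t^2 + 4.52*t + 0.92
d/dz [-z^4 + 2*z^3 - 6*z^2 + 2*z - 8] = -4*z^3 + 6*z^2 - 12*z + 2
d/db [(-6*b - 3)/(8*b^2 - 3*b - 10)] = 3*(16*b^2 + 16*b + 17)/(64*b^4 - 48*b^3 - 151*b^2 + 60*b + 100)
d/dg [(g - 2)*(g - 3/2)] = 2*g - 7/2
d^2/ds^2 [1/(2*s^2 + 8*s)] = (-s*(s + 4) + 4*(s + 2)^2)/(s^3*(s + 4)^3)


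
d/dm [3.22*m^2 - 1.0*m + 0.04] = 6.44*m - 1.0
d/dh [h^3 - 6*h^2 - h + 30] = 3*h^2 - 12*h - 1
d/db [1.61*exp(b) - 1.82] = 1.61*exp(b)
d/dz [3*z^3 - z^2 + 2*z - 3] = 9*z^2 - 2*z + 2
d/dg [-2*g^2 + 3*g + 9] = 3 - 4*g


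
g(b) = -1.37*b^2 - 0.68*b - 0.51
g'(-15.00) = 40.42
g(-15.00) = -298.56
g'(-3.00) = 7.54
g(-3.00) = -10.80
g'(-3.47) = 8.83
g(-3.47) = -14.65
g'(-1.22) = 2.66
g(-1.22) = -1.72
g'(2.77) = -8.27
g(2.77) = -12.91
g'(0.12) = -1.01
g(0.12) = -0.61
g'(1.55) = -4.93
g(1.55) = -4.86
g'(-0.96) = 1.95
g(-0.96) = -1.12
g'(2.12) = -6.49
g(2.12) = -8.11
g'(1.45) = -4.65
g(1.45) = -4.38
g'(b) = -2.74*b - 0.68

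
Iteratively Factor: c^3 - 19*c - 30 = (c + 2)*(c^2 - 2*c - 15) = (c + 2)*(c + 3)*(c - 5)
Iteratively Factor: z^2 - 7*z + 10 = (z - 2)*(z - 5)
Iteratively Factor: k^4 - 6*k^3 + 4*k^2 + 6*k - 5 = (k - 1)*(k^3 - 5*k^2 - k + 5) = (k - 1)*(k + 1)*(k^2 - 6*k + 5) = (k - 1)^2*(k + 1)*(k - 5)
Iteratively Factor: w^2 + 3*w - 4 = (w - 1)*(w + 4)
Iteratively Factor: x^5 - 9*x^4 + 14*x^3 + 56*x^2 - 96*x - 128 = (x - 4)*(x^4 - 5*x^3 - 6*x^2 + 32*x + 32) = (x - 4)*(x + 1)*(x^3 - 6*x^2 + 32) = (x - 4)*(x + 1)*(x + 2)*(x^2 - 8*x + 16) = (x - 4)^2*(x + 1)*(x + 2)*(x - 4)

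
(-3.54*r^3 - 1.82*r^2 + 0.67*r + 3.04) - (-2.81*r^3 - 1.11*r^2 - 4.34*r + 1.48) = -0.73*r^3 - 0.71*r^2 + 5.01*r + 1.56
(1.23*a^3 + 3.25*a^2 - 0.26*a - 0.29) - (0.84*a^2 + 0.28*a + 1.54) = 1.23*a^3 + 2.41*a^2 - 0.54*a - 1.83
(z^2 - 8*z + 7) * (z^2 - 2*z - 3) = z^4 - 10*z^3 + 20*z^2 + 10*z - 21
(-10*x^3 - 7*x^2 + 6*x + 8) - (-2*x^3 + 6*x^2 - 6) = -8*x^3 - 13*x^2 + 6*x + 14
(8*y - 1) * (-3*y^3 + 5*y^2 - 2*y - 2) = -24*y^4 + 43*y^3 - 21*y^2 - 14*y + 2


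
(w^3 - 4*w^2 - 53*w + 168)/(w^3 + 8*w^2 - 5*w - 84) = (w - 8)/(w + 4)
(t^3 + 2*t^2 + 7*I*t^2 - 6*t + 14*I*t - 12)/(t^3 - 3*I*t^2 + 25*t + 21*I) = (t^2 + t*(2 + 6*I) + 12*I)/(t^2 - 4*I*t + 21)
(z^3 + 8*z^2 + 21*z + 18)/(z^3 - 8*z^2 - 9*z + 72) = (z^2 + 5*z + 6)/(z^2 - 11*z + 24)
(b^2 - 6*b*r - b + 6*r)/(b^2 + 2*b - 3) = (b - 6*r)/(b + 3)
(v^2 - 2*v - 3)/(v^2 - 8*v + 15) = (v + 1)/(v - 5)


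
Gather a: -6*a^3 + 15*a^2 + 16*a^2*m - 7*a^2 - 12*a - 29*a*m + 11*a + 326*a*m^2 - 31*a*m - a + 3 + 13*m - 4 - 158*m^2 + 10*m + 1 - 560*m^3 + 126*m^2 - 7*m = -6*a^3 + a^2*(16*m + 8) + a*(326*m^2 - 60*m - 2) - 560*m^3 - 32*m^2 + 16*m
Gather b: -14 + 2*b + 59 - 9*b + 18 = 63 - 7*b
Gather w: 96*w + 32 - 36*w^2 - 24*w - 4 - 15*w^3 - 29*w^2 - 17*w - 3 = -15*w^3 - 65*w^2 + 55*w + 25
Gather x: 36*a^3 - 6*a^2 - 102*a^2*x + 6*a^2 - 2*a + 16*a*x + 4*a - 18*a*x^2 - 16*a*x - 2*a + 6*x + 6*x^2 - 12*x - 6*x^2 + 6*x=36*a^3 - 102*a^2*x - 18*a*x^2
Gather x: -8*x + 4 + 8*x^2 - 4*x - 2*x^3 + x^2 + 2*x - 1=-2*x^3 + 9*x^2 - 10*x + 3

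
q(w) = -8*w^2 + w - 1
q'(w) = 1 - 16*w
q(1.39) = -15.07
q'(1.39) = -21.24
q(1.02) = -8.30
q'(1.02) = -15.32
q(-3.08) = -79.97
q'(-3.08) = 50.28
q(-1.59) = -22.81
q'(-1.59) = 26.44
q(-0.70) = -5.62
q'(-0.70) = 12.20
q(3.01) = -70.47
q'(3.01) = -47.16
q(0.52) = -2.64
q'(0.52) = -7.32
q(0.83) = -5.68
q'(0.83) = -12.28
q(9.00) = -640.00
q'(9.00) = -143.00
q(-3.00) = -76.00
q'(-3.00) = 49.00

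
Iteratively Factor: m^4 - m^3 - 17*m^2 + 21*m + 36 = (m - 3)*(m^3 + 2*m^2 - 11*m - 12) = (m - 3)^2*(m^2 + 5*m + 4) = (m - 3)^2*(m + 1)*(m + 4)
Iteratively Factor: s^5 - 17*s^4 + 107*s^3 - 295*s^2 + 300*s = (s - 3)*(s^4 - 14*s^3 + 65*s^2 - 100*s) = (s - 4)*(s - 3)*(s^3 - 10*s^2 + 25*s) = (s - 5)*(s - 4)*(s - 3)*(s^2 - 5*s) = s*(s - 5)*(s - 4)*(s - 3)*(s - 5)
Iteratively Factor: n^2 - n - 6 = (n + 2)*(n - 3)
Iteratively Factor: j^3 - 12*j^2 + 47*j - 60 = (j - 5)*(j^2 - 7*j + 12) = (j - 5)*(j - 3)*(j - 4)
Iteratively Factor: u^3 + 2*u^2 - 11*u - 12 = (u + 1)*(u^2 + u - 12) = (u + 1)*(u + 4)*(u - 3)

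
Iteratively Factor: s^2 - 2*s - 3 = (s - 3)*(s + 1)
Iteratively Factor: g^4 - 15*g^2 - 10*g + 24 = (g + 2)*(g^3 - 2*g^2 - 11*g + 12) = (g - 1)*(g + 2)*(g^2 - g - 12) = (g - 1)*(g + 2)*(g + 3)*(g - 4)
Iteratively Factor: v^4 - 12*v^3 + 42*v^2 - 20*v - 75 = (v - 5)*(v^3 - 7*v^2 + 7*v + 15) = (v - 5)*(v - 3)*(v^2 - 4*v - 5) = (v - 5)*(v - 3)*(v + 1)*(v - 5)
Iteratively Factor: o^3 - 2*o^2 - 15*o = (o - 5)*(o^2 + 3*o) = o*(o - 5)*(o + 3)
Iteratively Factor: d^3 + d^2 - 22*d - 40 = (d + 2)*(d^2 - d - 20) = (d - 5)*(d + 2)*(d + 4)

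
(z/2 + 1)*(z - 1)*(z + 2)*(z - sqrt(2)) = z^4/2 - sqrt(2)*z^3/2 + 3*z^3/2 - 3*sqrt(2)*z^2/2 - 2*z + 2*sqrt(2)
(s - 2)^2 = s^2 - 4*s + 4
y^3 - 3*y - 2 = (y - 2)*(y + 1)^2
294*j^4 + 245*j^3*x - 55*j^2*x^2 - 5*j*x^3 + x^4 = (-7*j + x)*(-6*j + x)*(j + x)*(7*j + x)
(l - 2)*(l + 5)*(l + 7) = l^3 + 10*l^2 + 11*l - 70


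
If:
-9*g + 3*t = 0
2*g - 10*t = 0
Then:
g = 0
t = 0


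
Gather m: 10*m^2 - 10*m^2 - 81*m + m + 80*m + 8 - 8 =0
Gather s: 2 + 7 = 9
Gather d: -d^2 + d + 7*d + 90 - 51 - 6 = -d^2 + 8*d + 33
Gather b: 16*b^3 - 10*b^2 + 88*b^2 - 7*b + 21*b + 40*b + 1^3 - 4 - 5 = 16*b^3 + 78*b^2 + 54*b - 8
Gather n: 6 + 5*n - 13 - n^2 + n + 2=-n^2 + 6*n - 5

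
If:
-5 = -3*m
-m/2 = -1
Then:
No Solution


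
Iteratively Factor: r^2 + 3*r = (r)*(r + 3)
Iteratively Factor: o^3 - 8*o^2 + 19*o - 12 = (o - 1)*(o^2 - 7*o + 12) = (o - 3)*(o - 1)*(o - 4)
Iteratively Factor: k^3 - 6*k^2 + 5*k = (k)*(k^2 - 6*k + 5) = k*(k - 1)*(k - 5)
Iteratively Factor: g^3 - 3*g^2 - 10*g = (g + 2)*(g^2 - 5*g) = g*(g + 2)*(g - 5)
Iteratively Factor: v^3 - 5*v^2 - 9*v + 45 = (v + 3)*(v^2 - 8*v + 15) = (v - 3)*(v + 3)*(v - 5)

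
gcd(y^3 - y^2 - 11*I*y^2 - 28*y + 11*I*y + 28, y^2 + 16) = y - 4*I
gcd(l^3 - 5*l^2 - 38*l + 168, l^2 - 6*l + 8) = l - 4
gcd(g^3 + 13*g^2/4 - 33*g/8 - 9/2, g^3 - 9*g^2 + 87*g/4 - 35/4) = 1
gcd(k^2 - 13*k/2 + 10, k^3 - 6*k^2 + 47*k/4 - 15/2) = k - 5/2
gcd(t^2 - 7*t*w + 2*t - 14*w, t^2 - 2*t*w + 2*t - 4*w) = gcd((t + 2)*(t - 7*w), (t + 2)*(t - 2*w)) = t + 2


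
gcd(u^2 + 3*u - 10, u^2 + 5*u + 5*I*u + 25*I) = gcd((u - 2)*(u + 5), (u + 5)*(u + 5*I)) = u + 5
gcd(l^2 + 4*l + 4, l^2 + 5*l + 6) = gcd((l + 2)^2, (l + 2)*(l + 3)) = l + 2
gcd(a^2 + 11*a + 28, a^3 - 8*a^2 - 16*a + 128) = a + 4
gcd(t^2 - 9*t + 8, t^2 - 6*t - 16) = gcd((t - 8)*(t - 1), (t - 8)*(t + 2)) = t - 8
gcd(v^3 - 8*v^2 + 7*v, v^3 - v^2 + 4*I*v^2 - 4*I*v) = v^2 - v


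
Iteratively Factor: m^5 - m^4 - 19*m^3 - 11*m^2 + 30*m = (m + 2)*(m^4 - 3*m^3 - 13*m^2 + 15*m) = (m - 5)*(m + 2)*(m^3 + 2*m^2 - 3*m) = (m - 5)*(m - 1)*(m + 2)*(m^2 + 3*m) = m*(m - 5)*(m - 1)*(m + 2)*(m + 3)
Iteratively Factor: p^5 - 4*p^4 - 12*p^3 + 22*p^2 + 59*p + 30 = (p + 2)*(p^4 - 6*p^3 + 22*p + 15) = (p - 5)*(p + 2)*(p^3 - p^2 - 5*p - 3) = (p - 5)*(p + 1)*(p + 2)*(p^2 - 2*p - 3) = (p - 5)*(p + 1)^2*(p + 2)*(p - 3)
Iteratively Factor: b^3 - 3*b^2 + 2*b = (b - 2)*(b^2 - b) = b*(b - 2)*(b - 1)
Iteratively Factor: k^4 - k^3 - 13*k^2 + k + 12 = (k - 4)*(k^3 + 3*k^2 - k - 3) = (k - 4)*(k + 3)*(k^2 - 1) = (k - 4)*(k + 1)*(k + 3)*(k - 1)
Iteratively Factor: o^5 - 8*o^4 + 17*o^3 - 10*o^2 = (o)*(o^4 - 8*o^3 + 17*o^2 - 10*o) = o^2*(o^3 - 8*o^2 + 17*o - 10) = o^2*(o - 1)*(o^2 - 7*o + 10) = o^2*(o - 5)*(o - 1)*(o - 2)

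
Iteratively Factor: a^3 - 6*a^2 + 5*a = (a)*(a^2 - 6*a + 5) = a*(a - 1)*(a - 5)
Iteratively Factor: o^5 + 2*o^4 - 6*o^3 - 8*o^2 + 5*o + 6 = (o + 1)*(o^4 + o^3 - 7*o^2 - o + 6) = (o - 1)*(o + 1)*(o^3 + 2*o^2 - 5*o - 6) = (o - 1)*(o + 1)*(o + 3)*(o^2 - o - 2) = (o - 2)*(o - 1)*(o + 1)*(o + 3)*(o + 1)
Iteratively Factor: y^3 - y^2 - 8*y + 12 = (y + 3)*(y^2 - 4*y + 4) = (y - 2)*(y + 3)*(y - 2)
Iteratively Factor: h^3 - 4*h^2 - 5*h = (h)*(h^2 - 4*h - 5) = h*(h + 1)*(h - 5)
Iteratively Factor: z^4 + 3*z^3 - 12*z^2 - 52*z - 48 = (z + 2)*(z^3 + z^2 - 14*z - 24) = (z + 2)^2*(z^2 - z - 12) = (z + 2)^2*(z + 3)*(z - 4)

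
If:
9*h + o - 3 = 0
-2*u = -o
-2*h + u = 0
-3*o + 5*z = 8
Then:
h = 3/13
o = 12/13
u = 6/13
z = 28/13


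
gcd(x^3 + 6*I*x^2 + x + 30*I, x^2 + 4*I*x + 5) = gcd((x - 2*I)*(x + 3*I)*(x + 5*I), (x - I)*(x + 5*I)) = x + 5*I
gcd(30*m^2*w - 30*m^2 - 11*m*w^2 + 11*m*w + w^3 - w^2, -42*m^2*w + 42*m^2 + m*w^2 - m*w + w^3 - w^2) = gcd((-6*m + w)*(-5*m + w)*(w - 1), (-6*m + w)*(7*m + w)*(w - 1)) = -6*m*w + 6*m + w^2 - w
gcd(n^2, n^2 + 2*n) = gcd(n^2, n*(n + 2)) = n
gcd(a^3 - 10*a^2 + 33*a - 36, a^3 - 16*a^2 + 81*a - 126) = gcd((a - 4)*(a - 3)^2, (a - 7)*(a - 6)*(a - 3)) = a - 3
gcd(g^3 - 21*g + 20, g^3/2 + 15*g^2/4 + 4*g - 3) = 1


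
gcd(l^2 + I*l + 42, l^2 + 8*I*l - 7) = l + 7*I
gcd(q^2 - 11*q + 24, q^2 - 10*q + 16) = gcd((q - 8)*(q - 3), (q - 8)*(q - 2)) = q - 8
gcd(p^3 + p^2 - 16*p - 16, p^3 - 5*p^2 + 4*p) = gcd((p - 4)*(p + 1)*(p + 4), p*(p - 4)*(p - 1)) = p - 4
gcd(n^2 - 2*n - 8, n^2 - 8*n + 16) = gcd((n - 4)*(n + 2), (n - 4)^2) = n - 4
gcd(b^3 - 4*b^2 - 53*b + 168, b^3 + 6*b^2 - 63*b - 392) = b^2 - b - 56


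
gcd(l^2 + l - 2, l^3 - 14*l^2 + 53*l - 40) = l - 1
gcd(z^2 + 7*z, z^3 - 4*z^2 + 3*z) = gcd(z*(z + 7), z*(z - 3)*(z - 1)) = z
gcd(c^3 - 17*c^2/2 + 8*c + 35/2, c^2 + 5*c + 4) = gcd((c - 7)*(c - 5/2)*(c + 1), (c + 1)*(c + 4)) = c + 1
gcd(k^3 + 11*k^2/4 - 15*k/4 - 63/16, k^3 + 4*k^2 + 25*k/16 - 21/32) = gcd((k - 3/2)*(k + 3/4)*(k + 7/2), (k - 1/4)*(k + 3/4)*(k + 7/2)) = k^2 + 17*k/4 + 21/8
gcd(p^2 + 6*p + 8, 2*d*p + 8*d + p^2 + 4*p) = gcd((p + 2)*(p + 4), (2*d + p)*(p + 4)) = p + 4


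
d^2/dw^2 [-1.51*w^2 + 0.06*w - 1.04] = -3.02000000000000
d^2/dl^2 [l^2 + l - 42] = 2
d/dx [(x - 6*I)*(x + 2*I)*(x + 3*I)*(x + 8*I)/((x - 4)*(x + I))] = (2*x^5 + x^4*(-12 + 10*I) + x^3*(-14 - 72*I) + x^2*(-44 - 196*I) + x*(576 - 256*I) - 240 + 288*I)/(x^4 + x^3*(-8 + 2*I) + x^2*(15 - 16*I) + x*(8 + 32*I) - 16)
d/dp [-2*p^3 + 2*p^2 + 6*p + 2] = -6*p^2 + 4*p + 6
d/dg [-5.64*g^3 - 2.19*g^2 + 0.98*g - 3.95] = -16.92*g^2 - 4.38*g + 0.98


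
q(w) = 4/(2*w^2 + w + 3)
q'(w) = 4*(-4*w - 1)/(2*w^2 + w + 3)^2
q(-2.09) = 0.41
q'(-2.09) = 0.32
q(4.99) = 0.07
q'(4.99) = -0.03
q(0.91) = 0.72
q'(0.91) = -0.60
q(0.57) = 0.95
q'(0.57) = -0.74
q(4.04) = 0.10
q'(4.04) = -0.04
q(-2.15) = 0.40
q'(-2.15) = 0.30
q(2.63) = 0.21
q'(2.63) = -0.12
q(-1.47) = 0.68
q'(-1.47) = 0.57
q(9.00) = 0.02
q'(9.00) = 0.00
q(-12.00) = 0.01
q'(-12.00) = 0.00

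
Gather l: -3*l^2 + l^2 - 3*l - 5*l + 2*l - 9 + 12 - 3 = -2*l^2 - 6*l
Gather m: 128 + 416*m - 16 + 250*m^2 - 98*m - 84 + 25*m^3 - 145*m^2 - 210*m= 25*m^3 + 105*m^2 + 108*m + 28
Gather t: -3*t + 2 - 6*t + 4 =6 - 9*t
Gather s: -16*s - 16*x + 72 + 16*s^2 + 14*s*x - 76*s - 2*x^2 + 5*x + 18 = 16*s^2 + s*(14*x - 92) - 2*x^2 - 11*x + 90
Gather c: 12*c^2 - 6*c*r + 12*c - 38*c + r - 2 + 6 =12*c^2 + c*(-6*r - 26) + r + 4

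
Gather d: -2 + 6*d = 6*d - 2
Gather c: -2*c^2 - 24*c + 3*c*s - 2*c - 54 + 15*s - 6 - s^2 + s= -2*c^2 + c*(3*s - 26) - s^2 + 16*s - 60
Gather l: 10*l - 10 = 10*l - 10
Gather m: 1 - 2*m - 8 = -2*m - 7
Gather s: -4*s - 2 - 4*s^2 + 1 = -4*s^2 - 4*s - 1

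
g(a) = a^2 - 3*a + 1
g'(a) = 2*a - 3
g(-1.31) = 6.65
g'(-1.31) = -5.62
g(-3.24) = 21.22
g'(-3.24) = -9.48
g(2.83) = 0.52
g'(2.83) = 2.66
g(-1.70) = 8.99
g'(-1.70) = -6.40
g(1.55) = -1.25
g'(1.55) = 0.10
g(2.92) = 0.77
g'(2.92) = 2.84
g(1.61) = -1.24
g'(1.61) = 0.22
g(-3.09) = 19.82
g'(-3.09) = -9.18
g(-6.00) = 55.00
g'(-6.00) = -15.00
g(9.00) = 55.00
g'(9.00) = 15.00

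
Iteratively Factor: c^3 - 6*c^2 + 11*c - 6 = (c - 2)*(c^2 - 4*c + 3) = (c - 3)*(c - 2)*(c - 1)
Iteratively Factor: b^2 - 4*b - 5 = (b - 5)*(b + 1)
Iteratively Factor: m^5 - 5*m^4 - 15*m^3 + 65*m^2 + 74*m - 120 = (m - 1)*(m^4 - 4*m^3 - 19*m^2 + 46*m + 120) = (m - 1)*(m + 3)*(m^3 - 7*m^2 + 2*m + 40) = (m - 1)*(m + 2)*(m + 3)*(m^2 - 9*m + 20) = (m - 5)*(m - 1)*(m + 2)*(m + 3)*(m - 4)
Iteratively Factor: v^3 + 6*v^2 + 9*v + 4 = (v + 1)*(v^2 + 5*v + 4) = (v + 1)^2*(v + 4)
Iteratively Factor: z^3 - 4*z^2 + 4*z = (z)*(z^2 - 4*z + 4) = z*(z - 2)*(z - 2)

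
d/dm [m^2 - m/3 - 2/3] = 2*m - 1/3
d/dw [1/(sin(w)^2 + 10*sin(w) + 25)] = -2*cos(w)/(sin(w) + 5)^3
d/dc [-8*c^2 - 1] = -16*c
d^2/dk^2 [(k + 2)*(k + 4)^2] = 6*k + 20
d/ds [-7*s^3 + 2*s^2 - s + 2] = -21*s^2 + 4*s - 1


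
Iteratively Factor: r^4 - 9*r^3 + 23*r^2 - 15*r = (r - 5)*(r^3 - 4*r^2 + 3*r) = (r - 5)*(r - 3)*(r^2 - r) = (r - 5)*(r - 3)*(r - 1)*(r)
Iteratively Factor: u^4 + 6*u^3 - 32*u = (u + 4)*(u^3 + 2*u^2 - 8*u) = u*(u + 4)*(u^2 + 2*u - 8) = u*(u - 2)*(u + 4)*(u + 4)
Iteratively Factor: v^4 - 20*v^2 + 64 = (v + 2)*(v^3 - 2*v^2 - 16*v + 32) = (v + 2)*(v + 4)*(v^2 - 6*v + 8) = (v - 4)*(v + 2)*(v + 4)*(v - 2)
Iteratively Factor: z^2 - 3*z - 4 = (z + 1)*(z - 4)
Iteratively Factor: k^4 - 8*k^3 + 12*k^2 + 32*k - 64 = (k - 2)*(k^3 - 6*k^2 + 32) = (k - 4)*(k - 2)*(k^2 - 2*k - 8) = (k - 4)^2*(k - 2)*(k + 2)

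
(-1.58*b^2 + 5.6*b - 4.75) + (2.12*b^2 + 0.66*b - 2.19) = 0.54*b^2 + 6.26*b - 6.94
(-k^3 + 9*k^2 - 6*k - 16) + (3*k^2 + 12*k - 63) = -k^3 + 12*k^2 + 6*k - 79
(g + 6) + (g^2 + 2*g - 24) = g^2 + 3*g - 18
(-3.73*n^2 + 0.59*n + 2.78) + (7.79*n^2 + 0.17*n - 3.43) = 4.06*n^2 + 0.76*n - 0.65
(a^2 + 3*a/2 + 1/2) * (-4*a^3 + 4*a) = -4*a^5 - 6*a^4 + 2*a^3 + 6*a^2 + 2*a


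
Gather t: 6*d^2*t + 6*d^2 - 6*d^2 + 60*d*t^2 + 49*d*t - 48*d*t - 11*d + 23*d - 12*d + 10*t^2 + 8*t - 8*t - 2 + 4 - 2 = t^2*(60*d + 10) + t*(6*d^2 + d)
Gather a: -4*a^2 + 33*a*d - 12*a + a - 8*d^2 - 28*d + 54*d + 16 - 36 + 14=-4*a^2 + a*(33*d - 11) - 8*d^2 + 26*d - 6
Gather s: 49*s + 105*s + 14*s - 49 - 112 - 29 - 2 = 168*s - 192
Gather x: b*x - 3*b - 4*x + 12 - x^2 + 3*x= -3*b - x^2 + x*(b - 1) + 12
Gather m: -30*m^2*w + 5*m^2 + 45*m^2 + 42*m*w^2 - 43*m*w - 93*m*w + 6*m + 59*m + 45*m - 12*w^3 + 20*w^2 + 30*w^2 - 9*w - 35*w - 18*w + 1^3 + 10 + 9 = m^2*(50 - 30*w) + m*(42*w^2 - 136*w + 110) - 12*w^3 + 50*w^2 - 62*w + 20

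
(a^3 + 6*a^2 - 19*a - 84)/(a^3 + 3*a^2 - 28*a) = (a + 3)/a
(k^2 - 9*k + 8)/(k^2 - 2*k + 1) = (k - 8)/(k - 1)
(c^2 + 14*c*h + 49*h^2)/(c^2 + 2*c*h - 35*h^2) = (c + 7*h)/(c - 5*h)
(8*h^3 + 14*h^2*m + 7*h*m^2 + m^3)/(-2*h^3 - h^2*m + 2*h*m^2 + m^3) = (-4*h - m)/(h - m)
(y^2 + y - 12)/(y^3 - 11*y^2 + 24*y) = (y + 4)/(y*(y - 8))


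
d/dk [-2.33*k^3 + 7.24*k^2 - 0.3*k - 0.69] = -6.99*k^2 + 14.48*k - 0.3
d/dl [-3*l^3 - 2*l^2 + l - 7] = -9*l^2 - 4*l + 1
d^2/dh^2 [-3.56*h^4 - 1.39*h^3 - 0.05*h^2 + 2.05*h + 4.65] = -42.72*h^2 - 8.34*h - 0.1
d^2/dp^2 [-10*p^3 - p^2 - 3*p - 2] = -60*p - 2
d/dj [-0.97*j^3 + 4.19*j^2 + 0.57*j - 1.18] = -2.91*j^2 + 8.38*j + 0.57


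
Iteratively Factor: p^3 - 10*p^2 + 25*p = (p - 5)*(p^2 - 5*p) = (p - 5)^2*(p)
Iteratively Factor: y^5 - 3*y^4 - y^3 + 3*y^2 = (y - 3)*(y^4 - y^2) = y*(y - 3)*(y^3 - y) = y*(y - 3)*(y + 1)*(y^2 - y) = y*(y - 3)*(y - 1)*(y + 1)*(y)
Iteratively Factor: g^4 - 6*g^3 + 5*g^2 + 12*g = (g + 1)*(g^3 - 7*g^2 + 12*g) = (g - 3)*(g + 1)*(g^2 - 4*g) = (g - 4)*(g - 3)*(g + 1)*(g)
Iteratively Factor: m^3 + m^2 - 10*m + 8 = (m + 4)*(m^2 - 3*m + 2) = (m - 2)*(m + 4)*(m - 1)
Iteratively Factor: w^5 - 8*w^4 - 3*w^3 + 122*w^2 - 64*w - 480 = (w + 2)*(w^4 - 10*w^3 + 17*w^2 + 88*w - 240) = (w - 4)*(w + 2)*(w^3 - 6*w^2 - 7*w + 60) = (w - 5)*(w - 4)*(w + 2)*(w^2 - w - 12) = (w - 5)*(w - 4)^2*(w + 2)*(w + 3)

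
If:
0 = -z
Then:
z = 0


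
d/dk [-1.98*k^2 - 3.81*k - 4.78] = -3.96*k - 3.81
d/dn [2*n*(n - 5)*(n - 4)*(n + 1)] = 8*n^3 - 48*n^2 + 44*n + 40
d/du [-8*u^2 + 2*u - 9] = 2 - 16*u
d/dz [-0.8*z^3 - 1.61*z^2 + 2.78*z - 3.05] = -2.4*z^2 - 3.22*z + 2.78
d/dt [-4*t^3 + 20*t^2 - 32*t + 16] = -12*t^2 + 40*t - 32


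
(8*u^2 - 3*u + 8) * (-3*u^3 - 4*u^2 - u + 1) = -24*u^5 - 23*u^4 - 20*u^3 - 21*u^2 - 11*u + 8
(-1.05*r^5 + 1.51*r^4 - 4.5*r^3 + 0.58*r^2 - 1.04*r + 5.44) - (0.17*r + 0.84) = -1.05*r^5 + 1.51*r^4 - 4.5*r^3 + 0.58*r^2 - 1.21*r + 4.6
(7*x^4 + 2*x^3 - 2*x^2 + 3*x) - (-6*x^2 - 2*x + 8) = 7*x^4 + 2*x^3 + 4*x^2 + 5*x - 8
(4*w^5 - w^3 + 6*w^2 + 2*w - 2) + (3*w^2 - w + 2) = 4*w^5 - w^3 + 9*w^2 + w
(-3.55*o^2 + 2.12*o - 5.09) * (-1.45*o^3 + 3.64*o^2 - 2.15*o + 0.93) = 5.1475*o^5 - 15.996*o^4 + 22.7298*o^3 - 26.3871*o^2 + 12.9151*o - 4.7337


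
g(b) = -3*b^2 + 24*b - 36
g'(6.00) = -12.00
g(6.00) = 0.00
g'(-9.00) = 78.00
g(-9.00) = -495.00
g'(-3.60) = 45.60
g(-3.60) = -161.28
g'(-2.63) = 39.78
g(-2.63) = -119.87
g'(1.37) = 15.78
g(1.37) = -8.75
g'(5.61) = -9.66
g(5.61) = 4.22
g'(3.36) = 3.84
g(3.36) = 10.77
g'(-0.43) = 26.58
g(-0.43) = -46.87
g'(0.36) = 21.84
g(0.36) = -27.75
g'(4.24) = -1.44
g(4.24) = 11.83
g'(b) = 24 - 6*b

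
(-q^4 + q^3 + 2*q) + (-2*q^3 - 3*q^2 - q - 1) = -q^4 - q^3 - 3*q^2 + q - 1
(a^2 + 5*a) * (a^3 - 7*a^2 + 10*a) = a^5 - 2*a^4 - 25*a^3 + 50*a^2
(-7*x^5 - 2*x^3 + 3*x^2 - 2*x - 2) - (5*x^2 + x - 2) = -7*x^5 - 2*x^3 - 2*x^2 - 3*x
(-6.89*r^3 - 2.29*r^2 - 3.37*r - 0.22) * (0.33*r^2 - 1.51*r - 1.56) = -2.2737*r^5 + 9.6482*r^4 + 13.0942*r^3 + 8.5885*r^2 + 5.5894*r + 0.3432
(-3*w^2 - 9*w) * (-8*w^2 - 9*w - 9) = 24*w^4 + 99*w^3 + 108*w^2 + 81*w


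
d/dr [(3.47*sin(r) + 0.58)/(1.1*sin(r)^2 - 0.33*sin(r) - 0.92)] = (-1.276*sin(r) + 1.9085*cos(2*r) - 4.9095)*cos(r)/(-1.1*sin(r)^2 + 0.33*sin(r) + 0.92)^2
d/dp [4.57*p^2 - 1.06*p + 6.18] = 9.14*p - 1.06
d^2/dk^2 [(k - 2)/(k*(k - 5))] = 2*(k^3 - 6*k^2 + 30*k - 50)/(k^3*(k^3 - 15*k^2 + 75*k - 125))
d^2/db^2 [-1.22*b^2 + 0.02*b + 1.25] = -2.44000000000000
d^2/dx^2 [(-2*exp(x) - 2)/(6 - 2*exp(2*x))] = (exp(4*x) + 4*exp(3*x) + 18*exp(2*x) + 12*exp(x) + 9)*exp(x)/(exp(6*x) - 9*exp(4*x) + 27*exp(2*x) - 27)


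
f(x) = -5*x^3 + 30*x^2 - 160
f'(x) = -15*x^2 + 60*x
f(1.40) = -114.92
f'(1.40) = 54.60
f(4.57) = -10.67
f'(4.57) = -39.07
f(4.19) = -1.12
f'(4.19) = -11.94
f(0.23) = -158.47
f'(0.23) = 13.01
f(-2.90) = 214.24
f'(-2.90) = -300.15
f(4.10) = -0.30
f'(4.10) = -6.15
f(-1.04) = -121.93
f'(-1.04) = -78.62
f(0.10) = -159.70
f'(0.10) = 5.85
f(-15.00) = 23465.00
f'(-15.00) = -4275.00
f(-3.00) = 245.00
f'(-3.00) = -315.00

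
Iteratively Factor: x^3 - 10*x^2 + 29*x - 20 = (x - 1)*(x^2 - 9*x + 20) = (x - 4)*(x - 1)*(x - 5)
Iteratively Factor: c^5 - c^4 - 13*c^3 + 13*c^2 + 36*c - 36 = (c + 3)*(c^4 - 4*c^3 - c^2 + 16*c - 12) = (c - 2)*(c + 3)*(c^3 - 2*c^2 - 5*c + 6) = (c - 2)*(c + 2)*(c + 3)*(c^2 - 4*c + 3) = (c - 3)*(c - 2)*(c + 2)*(c + 3)*(c - 1)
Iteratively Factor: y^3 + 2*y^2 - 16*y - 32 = (y + 4)*(y^2 - 2*y - 8) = (y + 2)*(y + 4)*(y - 4)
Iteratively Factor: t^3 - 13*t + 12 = (t - 1)*(t^2 + t - 12) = (t - 1)*(t + 4)*(t - 3)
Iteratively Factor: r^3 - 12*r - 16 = (r - 4)*(r^2 + 4*r + 4) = (r - 4)*(r + 2)*(r + 2)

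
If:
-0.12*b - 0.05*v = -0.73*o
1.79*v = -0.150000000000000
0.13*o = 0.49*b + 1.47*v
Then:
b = 0.26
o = 0.04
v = -0.08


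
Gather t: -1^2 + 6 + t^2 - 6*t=t^2 - 6*t + 5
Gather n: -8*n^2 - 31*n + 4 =-8*n^2 - 31*n + 4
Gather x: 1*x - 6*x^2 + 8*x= -6*x^2 + 9*x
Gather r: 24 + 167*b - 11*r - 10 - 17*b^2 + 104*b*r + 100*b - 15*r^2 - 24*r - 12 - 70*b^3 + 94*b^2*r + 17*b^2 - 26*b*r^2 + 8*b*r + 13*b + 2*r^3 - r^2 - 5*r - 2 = -70*b^3 + 280*b + 2*r^3 + r^2*(-26*b - 16) + r*(94*b^2 + 112*b - 40)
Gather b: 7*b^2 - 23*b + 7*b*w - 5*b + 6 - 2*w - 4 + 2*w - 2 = 7*b^2 + b*(7*w - 28)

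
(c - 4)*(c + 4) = c^2 - 16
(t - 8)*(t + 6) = t^2 - 2*t - 48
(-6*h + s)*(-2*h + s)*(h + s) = 12*h^3 + 4*h^2*s - 7*h*s^2 + s^3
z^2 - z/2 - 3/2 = (z - 3/2)*(z + 1)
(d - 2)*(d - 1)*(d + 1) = d^3 - 2*d^2 - d + 2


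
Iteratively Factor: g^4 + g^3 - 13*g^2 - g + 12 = (g + 1)*(g^3 - 13*g + 12) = (g + 1)*(g + 4)*(g^2 - 4*g + 3) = (g - 1)*(g + 1)*(g + 4)*(g - 3)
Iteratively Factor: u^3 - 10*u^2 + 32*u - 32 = (u - 4)*(u^2 - 6*u + 8) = (u - 4)*(u - 2)*(u - 4)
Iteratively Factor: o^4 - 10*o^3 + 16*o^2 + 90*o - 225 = (o - 5)*(o^3 - 5*o^2 - 9*o + 45) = (o - 5)*(o + 3)*(o^2 - 8*o + 15) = (o - 5)*(o - 3)*(o + 3)*(o - 5)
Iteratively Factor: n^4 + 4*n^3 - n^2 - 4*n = (n)*(n^3 + 4*n^2 - n - 4) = n*(n + 4)*(n^2 - 1) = n*(n - 1)*(n + 4)*(n + 1)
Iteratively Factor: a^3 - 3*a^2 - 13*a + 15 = (a + 3)*(a^2 - 6*a + 5) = (a - 1)*(a + 3)*(a - 5)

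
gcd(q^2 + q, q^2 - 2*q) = q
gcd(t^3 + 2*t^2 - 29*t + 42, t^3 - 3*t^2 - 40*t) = 1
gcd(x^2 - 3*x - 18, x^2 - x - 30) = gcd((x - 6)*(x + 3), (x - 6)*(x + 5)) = x - 6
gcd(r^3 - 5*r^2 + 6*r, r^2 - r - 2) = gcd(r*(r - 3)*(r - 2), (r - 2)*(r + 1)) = r - 2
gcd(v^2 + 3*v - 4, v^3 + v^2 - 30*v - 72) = v + 4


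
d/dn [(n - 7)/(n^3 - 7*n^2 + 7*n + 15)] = (n^3 - 7*n^2 + 7*n - (n - 7)*(3*n^2 - 14*n + 7) + 15)/(n^3 - 7*n^2 + 7*n + 15)^2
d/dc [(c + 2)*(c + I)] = 2*c + 2 + I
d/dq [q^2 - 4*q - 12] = 2*q - 4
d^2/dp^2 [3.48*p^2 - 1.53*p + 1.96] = 6.96000000000000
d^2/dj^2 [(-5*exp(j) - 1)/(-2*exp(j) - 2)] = 2*(1 - exp(j))*exp(j)/(exp(3*j) + 3*exp(2*j) + 3*exp(j) + 1)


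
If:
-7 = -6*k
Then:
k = 7/6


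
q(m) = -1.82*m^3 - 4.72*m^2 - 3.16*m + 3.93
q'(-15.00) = -1090.06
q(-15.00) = 5131.83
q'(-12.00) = -676.12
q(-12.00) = 2507.13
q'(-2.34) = -10.97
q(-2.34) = 8.80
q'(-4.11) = -56.59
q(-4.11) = 63.54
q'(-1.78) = -3.66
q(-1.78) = 4.86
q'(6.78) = -318.15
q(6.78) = -801.70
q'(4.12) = -134.73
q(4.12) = -216.49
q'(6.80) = -319.82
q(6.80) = -808.08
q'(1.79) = -37.55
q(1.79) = -27.29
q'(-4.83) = -84.94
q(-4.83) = 114.16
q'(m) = -5.46*m^2 - 9.44*m - 3.16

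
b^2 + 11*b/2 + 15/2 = (b + 5/2)*(b + 3)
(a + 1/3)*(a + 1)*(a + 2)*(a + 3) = a^4 + 19*a^3/3 + 13*a^2 + 29*a/3 + 2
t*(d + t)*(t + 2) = d*t^2 + 2*d*t + t^3 + 2*t^2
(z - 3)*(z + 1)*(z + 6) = z^3 + 4*z^2 - 15*z - 18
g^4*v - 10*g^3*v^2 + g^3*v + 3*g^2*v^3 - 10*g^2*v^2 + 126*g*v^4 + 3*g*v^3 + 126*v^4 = (g - 7*v)*(g - 6*v)*(g + 3*v)*(g*v + v)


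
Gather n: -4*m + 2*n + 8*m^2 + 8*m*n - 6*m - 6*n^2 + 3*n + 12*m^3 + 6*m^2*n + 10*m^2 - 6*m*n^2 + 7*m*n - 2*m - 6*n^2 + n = 12*m^3 + 18*m^2 - 12*m + n^2*(-6*m - 12) + n*(6*m^2 + 15*m + 6)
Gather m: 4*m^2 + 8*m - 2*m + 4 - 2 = 4*m^2 + 6*m + 2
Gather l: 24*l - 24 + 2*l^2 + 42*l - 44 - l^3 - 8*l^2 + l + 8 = -l^3 - 6*l^2 + 67*l - 60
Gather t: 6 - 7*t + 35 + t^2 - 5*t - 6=t^2 - 12*t + 35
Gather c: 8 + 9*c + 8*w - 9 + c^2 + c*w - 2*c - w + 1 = c^2 + c*(w + 7) + 7*w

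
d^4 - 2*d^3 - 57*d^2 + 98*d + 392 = (d - 7)*(d - 4)*(d + 2)*(d + 7)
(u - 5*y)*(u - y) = u^2 - 6*u*y + 5*y^2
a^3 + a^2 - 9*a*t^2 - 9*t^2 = (a + 1)*(a - 3*t)*(a + 3*t)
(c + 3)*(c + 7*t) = c^2 + 7*c*t + 3*c + 21*t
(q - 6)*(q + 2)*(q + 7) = q^3 + 3*q^2 - 40*q - 84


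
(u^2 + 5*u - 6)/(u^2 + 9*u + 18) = (u - 1)/(u + 3)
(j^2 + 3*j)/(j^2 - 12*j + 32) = j*(j + 3)/(j^2 - 12*j + 32)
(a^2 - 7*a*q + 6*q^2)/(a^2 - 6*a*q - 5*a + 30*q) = (a - q)/(a - 5)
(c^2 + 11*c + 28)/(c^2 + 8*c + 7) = (c + 4)/(c + 1)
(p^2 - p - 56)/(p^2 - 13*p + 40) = (p + 7)/(p - 5)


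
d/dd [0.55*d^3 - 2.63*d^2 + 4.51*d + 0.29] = 1.65*d^2 - 5.26*d + 4.51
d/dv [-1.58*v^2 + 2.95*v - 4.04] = 2.95 - 3.16*v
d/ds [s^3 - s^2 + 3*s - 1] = 3*s^2 - 2*s + 3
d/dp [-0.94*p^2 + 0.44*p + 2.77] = 0.44 - 1.88*p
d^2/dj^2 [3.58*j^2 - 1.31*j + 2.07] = 7.16000000000000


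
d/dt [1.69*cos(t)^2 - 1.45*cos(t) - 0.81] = (1.45 - 3.38*cos(t))*sin(t)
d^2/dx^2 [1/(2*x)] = x^(-3)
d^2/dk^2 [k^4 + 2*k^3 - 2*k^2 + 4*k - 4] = 12*k^2 + 12*k - 4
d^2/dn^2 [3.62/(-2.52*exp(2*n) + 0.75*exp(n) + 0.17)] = (3.62*(5.04*exp(n) - 0.75)*(10.08*exp(n) - 1.5)*exp(n) + (36.4896*exp(n) - 2.715)*(-2.52*exp(2*n) + 0.75*exp(n) + 0.17))*exp(n)/(-2.52*exp(2*n) + 0.75*exp(n) + 0.17)^3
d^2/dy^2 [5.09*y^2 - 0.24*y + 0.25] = 10.1800000000000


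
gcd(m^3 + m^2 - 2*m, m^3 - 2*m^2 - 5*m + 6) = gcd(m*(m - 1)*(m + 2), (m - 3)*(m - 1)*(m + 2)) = m^2 + m - 2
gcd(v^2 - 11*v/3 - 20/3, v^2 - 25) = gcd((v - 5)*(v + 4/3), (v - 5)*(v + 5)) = v - 5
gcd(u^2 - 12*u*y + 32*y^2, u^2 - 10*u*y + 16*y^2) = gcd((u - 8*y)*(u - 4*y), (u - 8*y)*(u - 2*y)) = -u + 8*y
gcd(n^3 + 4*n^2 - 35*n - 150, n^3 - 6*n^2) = n - 6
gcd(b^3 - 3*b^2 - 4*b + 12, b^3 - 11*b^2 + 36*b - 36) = b^2 - 5*b + 6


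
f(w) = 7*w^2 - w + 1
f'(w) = 14*w - 1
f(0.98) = 6.74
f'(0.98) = 12.72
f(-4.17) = 126.89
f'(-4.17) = -59.38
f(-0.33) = 2.09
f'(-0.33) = -5.62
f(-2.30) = 40.33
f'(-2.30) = -33.20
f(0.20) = 1.08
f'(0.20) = 1.80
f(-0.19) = 1.44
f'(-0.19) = -3.66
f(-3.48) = 89.25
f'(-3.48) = -49.72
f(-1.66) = 21.95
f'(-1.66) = -24.24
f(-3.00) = 67.00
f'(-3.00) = -43.00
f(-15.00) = 1591.00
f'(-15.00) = -211.00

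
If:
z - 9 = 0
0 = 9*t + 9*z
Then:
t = -9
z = 9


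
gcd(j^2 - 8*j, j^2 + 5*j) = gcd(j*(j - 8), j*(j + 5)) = j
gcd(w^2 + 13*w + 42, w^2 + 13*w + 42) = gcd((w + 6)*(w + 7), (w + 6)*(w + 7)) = w^2 + 13*w + 42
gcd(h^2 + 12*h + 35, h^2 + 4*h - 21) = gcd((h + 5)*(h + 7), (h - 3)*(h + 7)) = h + 7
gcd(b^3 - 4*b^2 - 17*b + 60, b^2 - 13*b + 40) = b - 5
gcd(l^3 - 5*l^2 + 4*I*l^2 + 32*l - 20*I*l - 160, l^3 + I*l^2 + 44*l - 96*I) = l^2 + 4*I*l + 32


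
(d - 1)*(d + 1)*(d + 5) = d^3 + 5*d^2 - d - 5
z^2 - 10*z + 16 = (z - 8)*(z - 2)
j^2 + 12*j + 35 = (j + 5)*(j + 7)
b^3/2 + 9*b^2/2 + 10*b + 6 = (b/2 + 1/2)*(b + 2)*(b + 6)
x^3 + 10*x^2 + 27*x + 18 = (x + 1)*(x + 3)*(x + 6)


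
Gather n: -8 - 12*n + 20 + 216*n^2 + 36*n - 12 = 216*n^2 + 24*n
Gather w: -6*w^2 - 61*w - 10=-6*w^2 - 61*w - 10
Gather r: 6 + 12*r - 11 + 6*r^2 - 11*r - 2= 6*r^2 + r - 7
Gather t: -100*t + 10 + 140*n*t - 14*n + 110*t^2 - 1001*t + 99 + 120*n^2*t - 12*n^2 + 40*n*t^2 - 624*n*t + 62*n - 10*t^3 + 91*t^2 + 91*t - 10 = -12*n^2 + 48*n - 10*t^3 + t^2*(40*n + 201) + t*(120*n^2 - 484*n - 1010) + 99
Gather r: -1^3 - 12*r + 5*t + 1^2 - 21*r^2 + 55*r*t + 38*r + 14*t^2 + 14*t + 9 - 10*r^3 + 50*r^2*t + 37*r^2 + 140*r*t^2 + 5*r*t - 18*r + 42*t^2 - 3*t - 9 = -10*r^3 + r^2*(50*t + 16) + r*(140*t^2 + 60*t + 8) + 56*t^2 + 16*t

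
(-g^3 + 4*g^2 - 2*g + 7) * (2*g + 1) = -2*g^4 + 7*g^3 + 12*g + 7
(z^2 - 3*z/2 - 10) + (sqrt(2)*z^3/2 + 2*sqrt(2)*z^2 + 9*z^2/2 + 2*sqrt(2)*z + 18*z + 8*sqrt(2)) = sqrt(2)*z^3/2 + 2*sqrt(2)*z^2 + 11*z^2/2 + 2*sqrt(2)*z + 33*z/2 - 10 + 8*sqrt(2)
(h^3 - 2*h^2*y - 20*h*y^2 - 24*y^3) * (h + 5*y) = h^4 + 3*h^3*y - 30*h^2*y^2 - 124*h*y^3 - 120*y^4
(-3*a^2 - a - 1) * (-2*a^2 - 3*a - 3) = 6*a^4 + 11*a^3 + 14*a^2 + 6*a + 3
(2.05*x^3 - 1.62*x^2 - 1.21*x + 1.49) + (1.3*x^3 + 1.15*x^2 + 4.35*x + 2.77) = 3.35*x^3 - 0.47*x^2 + 3.14*x + 4.26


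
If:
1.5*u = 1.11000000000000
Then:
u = 0.74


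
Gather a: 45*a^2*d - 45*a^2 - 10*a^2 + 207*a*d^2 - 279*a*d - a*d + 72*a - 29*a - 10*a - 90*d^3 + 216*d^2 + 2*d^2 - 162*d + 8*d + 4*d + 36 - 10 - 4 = a^2*(45*d - 55) + a*(207*d^2 - 280*d + 33) - 90*d^3 + 218*d^2 - 150*d + 22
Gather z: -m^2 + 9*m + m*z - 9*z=-m^2 + 9*m + z*(m - 9)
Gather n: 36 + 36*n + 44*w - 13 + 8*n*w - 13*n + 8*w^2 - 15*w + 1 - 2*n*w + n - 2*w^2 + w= n*(6*w + 24) + 6*w^2 + 30*w + 24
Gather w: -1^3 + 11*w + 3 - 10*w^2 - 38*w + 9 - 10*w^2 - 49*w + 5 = -20*w^2 - 76*w + 16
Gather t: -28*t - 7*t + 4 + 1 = 5 - 35*t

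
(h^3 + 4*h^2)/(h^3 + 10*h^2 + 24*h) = h/(h + 6)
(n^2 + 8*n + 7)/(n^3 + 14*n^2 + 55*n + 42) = 1/(n + 6)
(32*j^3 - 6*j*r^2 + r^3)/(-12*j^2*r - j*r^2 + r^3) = (-8*j^2 - 2*j*r + r^2)/(r*(3*j + r))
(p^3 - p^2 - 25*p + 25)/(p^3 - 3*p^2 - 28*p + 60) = (p^2 - 6*p + 5)/(p^2 - 8*p + 12)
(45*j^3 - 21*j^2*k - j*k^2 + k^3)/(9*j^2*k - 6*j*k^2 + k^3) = (5*j + k)/k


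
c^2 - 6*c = c*(c - 6)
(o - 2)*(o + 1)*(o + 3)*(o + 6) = o^4 + 8*o^3 + 7*o^2 - 36*o - 36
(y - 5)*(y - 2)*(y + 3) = y^3 - 4*y^2 - 11*y + 30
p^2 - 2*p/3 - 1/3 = (p - 1)*(p + 1/3)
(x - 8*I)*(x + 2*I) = x^2 - 6*I*x + 16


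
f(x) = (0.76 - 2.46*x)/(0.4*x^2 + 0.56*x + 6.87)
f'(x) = (0.76 - 2.46*x)*(-0.8*x - 0.56)/(0.4*x^2 + 0.56*x + 6.87)^2 - 2.46/(0.4*x^2 + 0.56*x + 6.87) = (0.984*x^2 - 0.608*x - 17.3258)/(0.16*x^4 + 0.448*x^3 + 5.8096*x^2 + 7.6944*x + 47.1969)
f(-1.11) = 0.52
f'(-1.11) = -0.34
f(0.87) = -0.18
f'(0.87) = -0.29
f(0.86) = -0.18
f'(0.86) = -0.29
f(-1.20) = 0.55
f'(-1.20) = -0.33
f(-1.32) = 0.59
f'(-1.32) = -0.32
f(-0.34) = 0.24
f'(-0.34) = -0.38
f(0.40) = -0.03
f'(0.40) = -0.34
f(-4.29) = 0.96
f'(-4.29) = 0.02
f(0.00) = 0.11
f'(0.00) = -0.37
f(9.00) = -0.48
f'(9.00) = 0.03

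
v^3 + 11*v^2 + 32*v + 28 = (v + 2)^2*(v + 7)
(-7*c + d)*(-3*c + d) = 21*c^2 - 10*c*d + d^2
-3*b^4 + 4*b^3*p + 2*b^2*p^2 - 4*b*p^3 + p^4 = (-3*b + p)*(-b + p)^2*(b + p)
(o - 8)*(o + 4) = o^2 - 4*o - 32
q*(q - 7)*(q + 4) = q^3 - 3*q^2 - 28*q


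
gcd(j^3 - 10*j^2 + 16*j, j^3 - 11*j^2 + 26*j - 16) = j^2 - 10*j + 16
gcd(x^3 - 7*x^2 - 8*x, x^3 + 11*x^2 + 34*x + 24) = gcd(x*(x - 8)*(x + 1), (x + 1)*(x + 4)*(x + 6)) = x + 1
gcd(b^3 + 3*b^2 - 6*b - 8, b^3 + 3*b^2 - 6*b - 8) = b^3 + 3*b^2 - 6*b - 8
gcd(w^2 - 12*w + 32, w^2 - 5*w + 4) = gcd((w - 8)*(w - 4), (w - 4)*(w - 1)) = w - 4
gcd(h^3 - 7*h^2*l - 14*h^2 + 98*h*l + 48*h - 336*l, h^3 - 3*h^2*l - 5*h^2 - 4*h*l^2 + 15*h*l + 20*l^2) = 1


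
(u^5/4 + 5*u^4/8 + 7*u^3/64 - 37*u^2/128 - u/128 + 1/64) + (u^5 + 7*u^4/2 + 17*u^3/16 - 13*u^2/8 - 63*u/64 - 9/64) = 5*u^5/4 + 33*u^4/8 + 75*u^3/64 - 245*u^2/128 - 127*u/128 - 1/8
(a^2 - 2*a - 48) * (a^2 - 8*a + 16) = a^4 - 10*a^3 - 16*a^2 + 352*a - 768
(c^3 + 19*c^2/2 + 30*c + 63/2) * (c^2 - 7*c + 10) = c^5 + 5*c^4/2 - 53*c^3/2 - 167*c^2/2 + 159*c/2 + 315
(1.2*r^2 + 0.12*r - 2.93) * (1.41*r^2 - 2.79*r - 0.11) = 1.692*r^4 - 3.1788*r^3 - 4.5981*r^2 + 8.1615*r + 0.3223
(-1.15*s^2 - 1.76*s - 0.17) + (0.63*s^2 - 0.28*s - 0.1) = -0.52*s^2 - 2.04*s - 0.27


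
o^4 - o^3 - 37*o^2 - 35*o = o*(o - 7)*(o + 1)*(o + 5)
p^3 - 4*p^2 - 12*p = p*(p - 6)*(p + 2)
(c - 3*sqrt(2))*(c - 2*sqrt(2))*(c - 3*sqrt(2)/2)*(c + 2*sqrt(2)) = c^4 - 9*sqrt(2)*c^3/2 + c^2 + 36*sqrt(2)*c - 72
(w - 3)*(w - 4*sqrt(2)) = w^2 - 4*sqrt(2)*w - 3*w + 12*sqrt(2)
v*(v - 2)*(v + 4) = v^3 + 2*v^2 - 8*v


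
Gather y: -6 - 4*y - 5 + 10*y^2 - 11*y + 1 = 10*y^2 - 15*y - 10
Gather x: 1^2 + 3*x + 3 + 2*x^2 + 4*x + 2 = 2*x^2 + 7*x + 6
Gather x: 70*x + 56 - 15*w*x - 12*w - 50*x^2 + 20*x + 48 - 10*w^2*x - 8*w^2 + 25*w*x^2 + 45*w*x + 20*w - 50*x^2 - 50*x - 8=-8*w^2 + 8*w + x^2*(25*w - 100) + x*(-10*w^2 + 30*w + 40) + 96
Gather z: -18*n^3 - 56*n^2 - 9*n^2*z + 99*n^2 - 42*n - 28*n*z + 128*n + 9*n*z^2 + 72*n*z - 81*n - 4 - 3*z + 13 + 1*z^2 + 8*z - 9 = -18*n^3 + 43*n^2 + 5*n + z^2*(9*n + 1) + z*(-9*n^2 + 44*n + 5)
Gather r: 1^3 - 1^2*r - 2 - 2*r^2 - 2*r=-2*r^2 - 3*r - 1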